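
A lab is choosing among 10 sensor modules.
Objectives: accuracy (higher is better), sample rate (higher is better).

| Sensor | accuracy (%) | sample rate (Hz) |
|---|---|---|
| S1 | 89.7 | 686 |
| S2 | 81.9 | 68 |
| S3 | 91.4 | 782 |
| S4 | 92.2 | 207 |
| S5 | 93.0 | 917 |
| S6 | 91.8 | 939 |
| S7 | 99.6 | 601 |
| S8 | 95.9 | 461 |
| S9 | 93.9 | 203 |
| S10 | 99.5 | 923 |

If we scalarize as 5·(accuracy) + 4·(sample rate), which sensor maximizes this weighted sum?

S6

S1: 5·89.7 + 4·686 = 3192.5
S2: 5·81.9 + 4·68 = 681.5
S3: 5·91.4 + 4·782 = 3585.0
S4: 5·92.2 + 4·207 = 1289.0
S5: 5·93.0 + 4·917 = 4133.0
S6: 5·91.8 + 4·939 = 4215.0
S7: 5·99.6 + 4·601 = 2902.0
S8: 5·95.9 + 4·461 = 2323.5
S9: 5·93.9 + 4·203 = 1281.5
S10: 5·99.5 + 4·923 = 4189.5
Highest: S6 at 4215.0.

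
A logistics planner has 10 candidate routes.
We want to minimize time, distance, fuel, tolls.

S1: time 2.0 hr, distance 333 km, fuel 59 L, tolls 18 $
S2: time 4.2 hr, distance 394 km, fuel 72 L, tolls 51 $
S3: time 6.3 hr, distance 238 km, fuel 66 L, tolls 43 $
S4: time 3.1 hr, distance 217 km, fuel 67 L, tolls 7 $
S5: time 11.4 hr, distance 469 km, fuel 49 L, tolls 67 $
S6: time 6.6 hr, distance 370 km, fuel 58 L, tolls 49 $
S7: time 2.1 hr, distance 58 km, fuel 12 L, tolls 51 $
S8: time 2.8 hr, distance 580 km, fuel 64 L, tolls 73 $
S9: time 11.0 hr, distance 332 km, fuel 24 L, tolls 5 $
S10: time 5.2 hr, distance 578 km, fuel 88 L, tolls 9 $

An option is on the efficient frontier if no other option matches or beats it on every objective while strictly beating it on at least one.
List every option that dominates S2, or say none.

S1: time 2.0≤4.2, distance 333≤394, fuel 59≤72, tolls 18≤51 — dominates S2.
S4: time 3.1≤4.2, distance 217≤394, fuel 67≤72, tolls 7≤51 — dominates S2.
S7: time 2.1≤4.2, distance 58≤394, fuel 12≤72, tolls 51≤51 — dominates S2.
Others (S3, S5, S6, S8, S9, S10) are each worse than S2 on at least one objective.

S1, S4, S7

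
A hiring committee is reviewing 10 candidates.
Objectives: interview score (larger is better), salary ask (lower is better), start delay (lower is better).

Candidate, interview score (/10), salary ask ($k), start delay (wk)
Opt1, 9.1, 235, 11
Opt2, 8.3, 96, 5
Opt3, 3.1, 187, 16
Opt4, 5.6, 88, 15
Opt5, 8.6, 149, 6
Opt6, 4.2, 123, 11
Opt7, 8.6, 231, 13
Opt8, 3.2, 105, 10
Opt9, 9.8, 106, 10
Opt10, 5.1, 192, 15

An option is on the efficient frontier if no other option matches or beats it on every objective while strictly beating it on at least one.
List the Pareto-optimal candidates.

Opt2, Opt4, Opt5, Opt9

Opt1: dominated by Opt9 (interview score 9.8≥9.1, salary ask 106≤235, start delay 10≤11).
Opt2: not dominated (best start delay).
Opt3: dominated by Opt2 (interview score 8.3≥3.1, salary ask 96≤187, start delay 5≤16).
Opt4: not dominated (best salary ask).
Opt5: not dominated.
Opt6: dominated by Opt2 (interview score 8.3≥4.2, salary ask 96≤123, start delay 5≤11).
Opt7: dominated by Opt5 (interview score 8.6≥8.6, salary ask 149≤231, start delay 6≤13).
Opt8: dominated by Opt2 (interview score 8.3≥3.2, salary ask 96≤105, start delay 5≤10).
Opt9: not dominated (best interview score).
Opt10: dominated by Opt2 (interview score 8.3≥5.1, salary ask 96≤192, start delay 5≤15).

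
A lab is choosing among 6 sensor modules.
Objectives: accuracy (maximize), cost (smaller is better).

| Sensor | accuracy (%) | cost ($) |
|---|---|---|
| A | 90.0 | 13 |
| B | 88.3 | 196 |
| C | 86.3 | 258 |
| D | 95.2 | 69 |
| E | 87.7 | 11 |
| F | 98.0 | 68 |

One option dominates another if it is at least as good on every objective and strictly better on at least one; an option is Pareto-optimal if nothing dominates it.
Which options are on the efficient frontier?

A: not dominated.
B: dominated by A (accuracy 90.0≥88.3, cost 13≤196).
C: dominated by A (accuracy 90.0≥86.3, cost 13≤258).
D: dominated by F (accuracy 98.0≥95.2, cost 68≤69).
E: not dominated (best cost).
F: not dominated (best accuracy).

A, E, F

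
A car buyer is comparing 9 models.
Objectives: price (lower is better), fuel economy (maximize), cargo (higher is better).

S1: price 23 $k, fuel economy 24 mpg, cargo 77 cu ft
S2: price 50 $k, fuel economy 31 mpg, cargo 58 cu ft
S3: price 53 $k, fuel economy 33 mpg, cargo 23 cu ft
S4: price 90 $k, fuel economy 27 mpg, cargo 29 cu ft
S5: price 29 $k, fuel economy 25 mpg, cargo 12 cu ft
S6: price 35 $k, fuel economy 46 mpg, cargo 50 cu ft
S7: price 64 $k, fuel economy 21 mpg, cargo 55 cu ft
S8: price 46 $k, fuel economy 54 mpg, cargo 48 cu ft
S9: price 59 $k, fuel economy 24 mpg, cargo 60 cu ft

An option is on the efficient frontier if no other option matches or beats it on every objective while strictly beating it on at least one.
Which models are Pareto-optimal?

S1: not dominated (best price).
S2: not dominated.
S3: dominated by S6 (price 35≤53, fuel economy 46≥33, cargo 50≥23).
S4: dominated by S2 (price 50≤90, fuel economy 31≥27, cargo 58≥29).
S5: not dominated.
S6: not dominated.
S7: dominated by S1 (price 23≤64, fuel economy 24≥21, cargo 77≥55).
S8: not dominated (best fuel economy).
S9: dominated by S1 (price 23≤59, fuel economy 24≥24, cargo 77≥60).

S1, S2, S5, S6, S8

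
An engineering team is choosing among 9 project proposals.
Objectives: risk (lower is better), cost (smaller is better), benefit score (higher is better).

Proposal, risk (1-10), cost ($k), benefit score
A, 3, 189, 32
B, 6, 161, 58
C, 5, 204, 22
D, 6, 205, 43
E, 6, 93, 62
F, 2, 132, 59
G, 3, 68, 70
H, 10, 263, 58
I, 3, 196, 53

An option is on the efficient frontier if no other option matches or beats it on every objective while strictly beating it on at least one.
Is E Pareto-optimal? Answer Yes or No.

G vs E: risk 3≤6, cost 68≤93, benefit score 70≥62 — G is at least as good on every objective and strictly better on at least one, so G dominates E.

No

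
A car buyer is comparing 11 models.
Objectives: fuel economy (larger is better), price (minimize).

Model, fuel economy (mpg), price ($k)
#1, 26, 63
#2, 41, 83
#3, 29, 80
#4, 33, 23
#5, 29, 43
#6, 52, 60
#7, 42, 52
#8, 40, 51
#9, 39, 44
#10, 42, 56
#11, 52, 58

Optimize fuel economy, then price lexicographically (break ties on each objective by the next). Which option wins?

#11

First maximize fuel economy: best is 52, kept {#6, #11}.
Then minimize price: best is 58, kept {#11}.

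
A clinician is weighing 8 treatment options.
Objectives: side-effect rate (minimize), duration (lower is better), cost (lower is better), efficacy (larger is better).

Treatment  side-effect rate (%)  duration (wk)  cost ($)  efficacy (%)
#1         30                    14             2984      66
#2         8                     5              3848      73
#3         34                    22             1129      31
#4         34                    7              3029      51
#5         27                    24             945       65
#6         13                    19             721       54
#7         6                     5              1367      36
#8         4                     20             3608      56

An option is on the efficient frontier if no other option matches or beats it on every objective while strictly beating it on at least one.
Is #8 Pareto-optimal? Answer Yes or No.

Yes

#1: worse on side-effect rate (30 vs 4).
#2: worse on side-effect rate (8 vs 4).
#3: worse on side-effect rate (34 vs 4).
#4: worse on side-effect rate (34 vs 4).
#5: worse on side-effect rate (27 vs 4).
#6: worse on side-effect rate (13 vs 4).
#7: worse on side-effect rate (6 vs 4).
No option is at least as good as #8 on every objective and strictly better on one.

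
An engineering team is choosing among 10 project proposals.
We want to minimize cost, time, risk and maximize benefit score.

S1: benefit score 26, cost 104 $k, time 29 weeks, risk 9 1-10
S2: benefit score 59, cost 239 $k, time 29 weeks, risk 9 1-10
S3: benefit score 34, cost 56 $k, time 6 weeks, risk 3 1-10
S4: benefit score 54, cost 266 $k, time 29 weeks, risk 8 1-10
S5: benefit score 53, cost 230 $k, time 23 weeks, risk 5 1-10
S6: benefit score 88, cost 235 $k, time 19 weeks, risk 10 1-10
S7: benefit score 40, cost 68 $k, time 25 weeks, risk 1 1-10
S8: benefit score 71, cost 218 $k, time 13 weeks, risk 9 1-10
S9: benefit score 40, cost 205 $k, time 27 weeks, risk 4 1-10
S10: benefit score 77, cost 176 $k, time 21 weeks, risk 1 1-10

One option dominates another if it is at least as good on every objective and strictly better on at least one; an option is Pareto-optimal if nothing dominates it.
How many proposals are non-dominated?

S1: dominated by S3 (benefit score 34≥26, cost 56≤104, time 6≤29, risk 3≤9).
S2: dominated by S8 (benefit score 71≥59, cost 218≤239, time 13≤29, risk 9≤9).
S3: not dominated (best cost).
S4: dominated by S10 (benefit score 77≥54, cost 176≤266, time 21≤29, risk 1≤8).
S5: dominated by S10 (benefit score 77≥53, cost 176≤230, time 21≤23, risk 1≤5).
S6: not dominated (best benefit score).
S7: not dominated.
S8: not dominated.
S9: dominated by S7 (benefit score 40≥40, cost 68≤205, time 25≤27, risk 1≤4).
S10: not dominated.
Pareto-optimal: S3, S6, S7, S8, S10 → 5.

5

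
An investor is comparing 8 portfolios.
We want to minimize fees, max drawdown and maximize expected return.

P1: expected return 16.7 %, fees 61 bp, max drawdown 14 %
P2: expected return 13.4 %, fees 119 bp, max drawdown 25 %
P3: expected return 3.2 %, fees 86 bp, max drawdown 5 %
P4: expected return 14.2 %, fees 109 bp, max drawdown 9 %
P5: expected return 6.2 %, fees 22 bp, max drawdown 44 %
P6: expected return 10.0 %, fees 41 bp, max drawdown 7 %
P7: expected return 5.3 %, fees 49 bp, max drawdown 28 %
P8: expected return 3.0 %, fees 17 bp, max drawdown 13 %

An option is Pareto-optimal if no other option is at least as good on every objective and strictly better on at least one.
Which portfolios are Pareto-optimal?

P1, P3, P4, P5, P6, P8

P1: not dominated (best expected return).
P2: dominated by P1 (expected return 16.7≥13.4, fees 61≤119, max drawdown 14≤25).
P3: not dominated (best max drawdown).
P4: not dominated.
P5: not dominated.
P6: not dominated.
P7: dominated by P6 (expected return 10.0≥5.3, fees 41≤49, max drawdown 7≤28).
P8: not dominated (best fees).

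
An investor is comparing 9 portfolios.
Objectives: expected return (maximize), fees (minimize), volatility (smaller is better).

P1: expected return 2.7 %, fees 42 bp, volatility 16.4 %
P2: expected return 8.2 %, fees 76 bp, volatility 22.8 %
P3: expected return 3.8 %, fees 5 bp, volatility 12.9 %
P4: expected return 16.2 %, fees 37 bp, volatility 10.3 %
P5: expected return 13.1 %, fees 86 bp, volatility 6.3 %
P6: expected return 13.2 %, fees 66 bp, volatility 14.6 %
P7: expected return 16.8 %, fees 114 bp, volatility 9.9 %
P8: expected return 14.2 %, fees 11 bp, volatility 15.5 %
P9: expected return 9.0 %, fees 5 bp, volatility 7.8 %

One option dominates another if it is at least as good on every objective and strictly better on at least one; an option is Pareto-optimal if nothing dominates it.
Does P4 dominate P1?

P4 vs P1: expected return 16.2≥2.7, fees 37≤42, volatility 10.3≤16.4 — P4 is at least as good on every objective with at least one strict improvement.

Yes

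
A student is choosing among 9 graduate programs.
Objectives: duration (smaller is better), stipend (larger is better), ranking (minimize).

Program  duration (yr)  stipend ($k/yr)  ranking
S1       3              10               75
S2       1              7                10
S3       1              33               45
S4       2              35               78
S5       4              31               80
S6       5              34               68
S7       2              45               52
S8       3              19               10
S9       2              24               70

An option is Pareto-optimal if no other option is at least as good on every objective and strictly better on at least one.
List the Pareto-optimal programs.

S2, S3, S7, S8

S1: dominated by S3 (duration 1≤3, stipend 33≥10, ranking 45≤75).
S2: not dominated.
S3: not dominated.
S4: dominated by S7 (duration 2≤2, stipend 45≥35, ranking 52≤78).
S5: dominated by S3 (duration 1≤4, stipend 33≥31, ranking 45≤80).
S6: dominated by S7 (duration 2≤5, stipend 45≥34, ranking 52≤68).
S7: not dominated (best stipend).
S8: not dominated.
S9: dominated by S3 (duration 1≤2, stipend 33≥24, ranking 45≤70).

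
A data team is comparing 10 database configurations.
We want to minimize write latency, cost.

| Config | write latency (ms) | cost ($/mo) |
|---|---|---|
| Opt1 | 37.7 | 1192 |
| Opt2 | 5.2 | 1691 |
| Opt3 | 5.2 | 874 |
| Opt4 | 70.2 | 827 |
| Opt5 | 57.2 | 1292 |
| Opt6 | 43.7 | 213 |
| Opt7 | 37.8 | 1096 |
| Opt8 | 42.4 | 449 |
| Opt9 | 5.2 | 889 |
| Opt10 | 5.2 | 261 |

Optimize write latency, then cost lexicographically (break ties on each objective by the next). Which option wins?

First minimize write latency: best is 5.2, kept {Opt2, Opt3, Opt9, Opt10}.
Then minimize cost: best is 261, kept {Opt10}.

Opt10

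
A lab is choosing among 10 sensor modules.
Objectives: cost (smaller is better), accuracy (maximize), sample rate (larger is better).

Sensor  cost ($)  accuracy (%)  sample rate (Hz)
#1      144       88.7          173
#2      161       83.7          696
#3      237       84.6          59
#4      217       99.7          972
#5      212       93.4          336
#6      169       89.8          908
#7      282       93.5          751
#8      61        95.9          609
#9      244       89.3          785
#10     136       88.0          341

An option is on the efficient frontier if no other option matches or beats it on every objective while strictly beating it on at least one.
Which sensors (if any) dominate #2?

#1: worse on sample rate (173 vs 696).
#3: worse on cost (237 vs 161).
#4: worse on cost (217 vs 161).
#5: worse on cost (212 vs 161).
#6: worse on cost (169 vs 161).
#7: worse on cost (282 vs 161).
#8: worse on sample rate (609 vs 696).
#9: worse on cost (244 vs 161).
#10: worse on sample rate (341 vs 696).
No option dominates #2.

none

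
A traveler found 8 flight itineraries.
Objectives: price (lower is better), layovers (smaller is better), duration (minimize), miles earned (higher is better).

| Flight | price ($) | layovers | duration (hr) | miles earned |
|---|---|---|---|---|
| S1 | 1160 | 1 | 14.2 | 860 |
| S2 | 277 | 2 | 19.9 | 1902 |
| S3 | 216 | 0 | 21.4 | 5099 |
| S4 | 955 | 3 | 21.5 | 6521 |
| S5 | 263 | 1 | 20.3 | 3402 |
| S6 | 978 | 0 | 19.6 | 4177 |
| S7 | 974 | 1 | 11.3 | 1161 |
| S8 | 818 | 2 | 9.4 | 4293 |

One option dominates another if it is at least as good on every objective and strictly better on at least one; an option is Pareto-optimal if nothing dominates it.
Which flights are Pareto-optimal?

S2, S3, S4, S5, S6, S7, S8

S1: dominated by S7 (price 974≤1160, layovers 1≤1, duration 11.3≤14.2, miles earned 1161≥860).
S2: not dominated.
S3: not dominated (best price).
S4: not dominated (best miles earned).
S5: not dominated.
S6: not dominated.
S7: not dominated.
S8: not dominated (best duration).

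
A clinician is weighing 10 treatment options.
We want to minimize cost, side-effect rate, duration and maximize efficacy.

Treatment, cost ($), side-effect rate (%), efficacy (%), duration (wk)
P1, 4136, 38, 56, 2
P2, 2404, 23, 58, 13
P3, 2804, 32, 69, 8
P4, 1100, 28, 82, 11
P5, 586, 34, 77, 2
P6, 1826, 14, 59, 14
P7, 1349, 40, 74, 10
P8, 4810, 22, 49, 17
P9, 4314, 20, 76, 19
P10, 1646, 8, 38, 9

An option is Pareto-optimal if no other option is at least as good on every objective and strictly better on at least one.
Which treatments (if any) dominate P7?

P5: cost 586≤1349, side-effect rate 34≤40, efficacy 77≥74, duration 2≤10 — dominates P7.
Others (P1, P2, P3, P4, P6, P8, P9, P10) are each worse than P7 on at least one objective.

P5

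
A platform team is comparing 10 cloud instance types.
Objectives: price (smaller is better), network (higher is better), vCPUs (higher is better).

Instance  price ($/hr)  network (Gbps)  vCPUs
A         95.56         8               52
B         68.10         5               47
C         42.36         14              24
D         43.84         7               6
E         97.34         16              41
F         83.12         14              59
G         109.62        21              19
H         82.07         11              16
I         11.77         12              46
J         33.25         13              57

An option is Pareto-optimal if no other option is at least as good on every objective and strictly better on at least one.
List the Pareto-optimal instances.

C, E, F, G, I, J

A: dominated by F (price 83.12≤95.56, network 14≥8, vCPUs 59≥52).
B: dominated by J (price 33.25≤68.10, network 13≥5, vCPUs 57≥47).
C: not dominated.
D: dominated by C (price 42.36≤43.84, network 14≥7, vCPUs 24≥6).
E: not dominated.
F: not dominated (best vCPUs).
G: not dominated (best network).
H: dominated by C (price 42.36≤82.07, network 14≥11, vCPUs 24≥16).
I: not dominated (best price).
J: not dominated.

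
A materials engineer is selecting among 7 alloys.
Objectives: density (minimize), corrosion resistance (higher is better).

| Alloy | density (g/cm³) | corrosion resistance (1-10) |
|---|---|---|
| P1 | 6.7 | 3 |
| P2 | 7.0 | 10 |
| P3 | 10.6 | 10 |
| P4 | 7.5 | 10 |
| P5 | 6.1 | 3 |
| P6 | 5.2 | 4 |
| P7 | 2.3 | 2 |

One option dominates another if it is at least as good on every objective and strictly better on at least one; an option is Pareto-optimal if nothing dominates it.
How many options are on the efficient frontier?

3

P1: dominated by P5 (density 6.1≤6.7, corrosion resistance 3≥3).
P2: not dominated.
P3: dominated by P2 (density 7.0≤10.6, corrosion resistance 10≥10).
P4: dominated by P2 (density 7.0≤7.5, corrosion resistance 10≥10).
P5: dominated by P6 (density 5.2≤6.1, corrosion resistance 4≥3).
P6: not dominated.
P7: not dominated (best density).
Pareto-optimal: P2, P6, P7 → 3.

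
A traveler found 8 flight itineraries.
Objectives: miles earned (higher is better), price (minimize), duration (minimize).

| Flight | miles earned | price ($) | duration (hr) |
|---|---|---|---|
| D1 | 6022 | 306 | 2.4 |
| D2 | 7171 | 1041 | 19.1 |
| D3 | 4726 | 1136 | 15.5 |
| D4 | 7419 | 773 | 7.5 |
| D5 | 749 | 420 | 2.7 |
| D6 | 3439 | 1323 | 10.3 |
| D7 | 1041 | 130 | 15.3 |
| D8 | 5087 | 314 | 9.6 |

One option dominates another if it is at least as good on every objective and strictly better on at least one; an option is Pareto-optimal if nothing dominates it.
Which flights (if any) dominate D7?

none

D1: worse on price (306 vs 130).
D2: worse on price (1041 vs 130).
D3: worse on price (1136 vs 130).
D4: worse on price (773 vs 130).
D5: worse on miles earned (749 vs 1041).
D6: worse on price (1323 vs 130).
D8: worse on price (314 vs 130).
No option dominates D7.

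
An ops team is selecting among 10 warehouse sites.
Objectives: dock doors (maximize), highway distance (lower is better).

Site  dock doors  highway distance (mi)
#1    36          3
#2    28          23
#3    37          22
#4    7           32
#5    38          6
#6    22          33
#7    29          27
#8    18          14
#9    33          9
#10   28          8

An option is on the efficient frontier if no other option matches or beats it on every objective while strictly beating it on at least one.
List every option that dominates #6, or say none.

#1, #2, #3, #5, #7, #9, #10

#1: dock doors 36≥22, highway distance 3≤33 — dominates #6.
#2: dock doors 28≥22, highway distance 23≤33 — dominates #6.
#3: dock doors 37≥22, highway distance 22≤33 — dominates #6.
#5: dock doors 38≥22, highway distance 6≤33 — dominates #6.
#7: dock doors 29≥22, highway distance 27≤33 — dominates #6.
#9: dock doors 33≥22, highway distance 9≤33 — dominates #6.
#10: dock doors 28≥22, highway distance 8≤33 — dominates #6.
Others (#4, #8) are each worse than #6 on at least one objective.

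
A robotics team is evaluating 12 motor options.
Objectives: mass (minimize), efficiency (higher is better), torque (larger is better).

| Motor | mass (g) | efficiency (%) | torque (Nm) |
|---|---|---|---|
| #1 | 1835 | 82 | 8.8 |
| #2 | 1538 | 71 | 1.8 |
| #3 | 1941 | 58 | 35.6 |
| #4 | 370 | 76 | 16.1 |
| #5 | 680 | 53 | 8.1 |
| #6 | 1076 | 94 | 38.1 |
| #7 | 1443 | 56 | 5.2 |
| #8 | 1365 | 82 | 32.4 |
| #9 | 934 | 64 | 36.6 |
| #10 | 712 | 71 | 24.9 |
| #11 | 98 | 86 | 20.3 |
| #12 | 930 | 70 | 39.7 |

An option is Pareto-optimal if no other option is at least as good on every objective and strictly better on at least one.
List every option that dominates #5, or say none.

#4: mass 370≤680, efficiency 76≥53, torque 16.1≥8.1 — dominates #5.
#11: mass 98≤680, efficiency 86≥53, torque 20.3≥8.1 — dominates #5.
Others (#1, #2, #3, #6, #7, #8, #9, #10, #12) are each worse than #5 on at least one objective.

#4, #11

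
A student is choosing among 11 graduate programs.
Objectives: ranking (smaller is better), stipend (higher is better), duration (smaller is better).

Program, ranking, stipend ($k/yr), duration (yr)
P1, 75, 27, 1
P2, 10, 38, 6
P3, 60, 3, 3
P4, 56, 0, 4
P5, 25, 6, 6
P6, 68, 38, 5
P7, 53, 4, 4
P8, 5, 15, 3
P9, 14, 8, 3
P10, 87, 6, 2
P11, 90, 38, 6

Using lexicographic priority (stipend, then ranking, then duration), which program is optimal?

P2

First maximize stipend: best is 38, kept {P2, P6, P11}.
Then minimize ranking: best is 10, kept {P2}.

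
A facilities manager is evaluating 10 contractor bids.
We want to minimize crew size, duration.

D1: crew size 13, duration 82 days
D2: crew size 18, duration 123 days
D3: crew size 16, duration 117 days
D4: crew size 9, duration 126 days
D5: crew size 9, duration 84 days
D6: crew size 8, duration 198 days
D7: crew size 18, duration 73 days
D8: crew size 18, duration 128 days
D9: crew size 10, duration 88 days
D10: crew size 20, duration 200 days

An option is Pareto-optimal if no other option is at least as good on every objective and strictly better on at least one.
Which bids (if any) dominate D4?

D5

D5: crew size 9≤9, duration 84≤126 — dominates D4.
Others (D1, D2, D3, D6, D7, D8, D9, D10) are each worse than D4 on at least one objective.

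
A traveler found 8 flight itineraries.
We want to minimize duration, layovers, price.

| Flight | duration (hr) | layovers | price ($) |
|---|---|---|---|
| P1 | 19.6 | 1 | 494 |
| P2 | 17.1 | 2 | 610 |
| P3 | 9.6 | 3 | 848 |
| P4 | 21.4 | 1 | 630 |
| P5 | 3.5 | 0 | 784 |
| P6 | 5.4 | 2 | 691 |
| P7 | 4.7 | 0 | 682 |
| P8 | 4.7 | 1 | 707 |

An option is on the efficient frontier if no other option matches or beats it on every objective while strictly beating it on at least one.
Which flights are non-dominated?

P1, P2, P5, P7

P1: not dominated (best price).
P2: not dominated.
P3: dominated by P5 (duration 3.5≤9.6, layovers 0≤3, price 784≤848).
P4: dominated by P1 (duration 19.6≤21.4, layovers 1≤1, price 494≤630).
P5: not dominated (best duration).
P6: dominated by P7 (duration 4.7≤5.4, layovers 0≤2, price 682≤691).
P7: not dominated.
P8: dominated by P7 (duration 4.7≤4.7, layovers 0≤1, price 682≤707).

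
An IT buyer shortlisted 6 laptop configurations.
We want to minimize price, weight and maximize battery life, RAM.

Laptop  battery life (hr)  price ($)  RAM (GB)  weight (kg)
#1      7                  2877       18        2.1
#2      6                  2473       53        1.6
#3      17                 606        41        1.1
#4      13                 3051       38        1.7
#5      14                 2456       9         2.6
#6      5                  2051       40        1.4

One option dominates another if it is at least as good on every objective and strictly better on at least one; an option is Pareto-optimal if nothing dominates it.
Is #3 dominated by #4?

No

#4 vs #3: #4 is worse on battery life (13 vs 17), so it does not dominate #3.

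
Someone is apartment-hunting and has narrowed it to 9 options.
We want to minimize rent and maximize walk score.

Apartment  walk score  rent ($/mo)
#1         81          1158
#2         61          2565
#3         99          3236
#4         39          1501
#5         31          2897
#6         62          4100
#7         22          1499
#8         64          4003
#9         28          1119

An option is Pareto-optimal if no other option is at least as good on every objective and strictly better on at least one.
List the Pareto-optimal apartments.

#1: not dominated.
#2: dominated by #1 (walk score 81≥61, rent 1158≤2565).
#3: not dominated (best walk score).
#4: dominated by #1 (walk score 81≥39, rent 1158≤1501).
#5: dominated by #1 (walk score 81≥31, rent 1158≤2897).
#6: dominated by #1 (walk score 81≥62, rent 1158≤4100).
#7: dominated by #1 (walk score 81≥22, rent 1158≤1499).
#8: dominated by #1 (walk score 81≥64, rent 1158≤4003).
#9: not dominated (best rent).

#1, #3, #9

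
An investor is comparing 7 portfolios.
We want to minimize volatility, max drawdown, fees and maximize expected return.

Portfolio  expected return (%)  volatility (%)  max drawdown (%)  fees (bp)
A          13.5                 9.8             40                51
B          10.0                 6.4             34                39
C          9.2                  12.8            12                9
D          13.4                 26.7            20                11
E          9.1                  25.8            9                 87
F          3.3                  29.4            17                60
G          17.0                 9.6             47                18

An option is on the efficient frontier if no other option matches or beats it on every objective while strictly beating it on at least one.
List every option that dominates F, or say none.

C: expected return 9.2≥3.3, volatility 12.8≤29.4, max drawdown 12≤17, fees 9≤60 — dominates F.
Others (A, B, D, E, G) are each worse than F on at least one objective.

C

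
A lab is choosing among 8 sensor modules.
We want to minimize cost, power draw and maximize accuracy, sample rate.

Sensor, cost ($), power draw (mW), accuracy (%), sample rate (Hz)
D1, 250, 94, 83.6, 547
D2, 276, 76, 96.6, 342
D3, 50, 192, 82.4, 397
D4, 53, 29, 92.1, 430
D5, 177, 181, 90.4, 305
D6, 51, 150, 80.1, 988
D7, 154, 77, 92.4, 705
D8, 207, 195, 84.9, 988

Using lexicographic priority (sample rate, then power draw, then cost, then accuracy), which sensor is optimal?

First maximize sample rate: best is 988, kept {D6, D8}.
Then minimize power draw: best is 150, kept {D6}.

D6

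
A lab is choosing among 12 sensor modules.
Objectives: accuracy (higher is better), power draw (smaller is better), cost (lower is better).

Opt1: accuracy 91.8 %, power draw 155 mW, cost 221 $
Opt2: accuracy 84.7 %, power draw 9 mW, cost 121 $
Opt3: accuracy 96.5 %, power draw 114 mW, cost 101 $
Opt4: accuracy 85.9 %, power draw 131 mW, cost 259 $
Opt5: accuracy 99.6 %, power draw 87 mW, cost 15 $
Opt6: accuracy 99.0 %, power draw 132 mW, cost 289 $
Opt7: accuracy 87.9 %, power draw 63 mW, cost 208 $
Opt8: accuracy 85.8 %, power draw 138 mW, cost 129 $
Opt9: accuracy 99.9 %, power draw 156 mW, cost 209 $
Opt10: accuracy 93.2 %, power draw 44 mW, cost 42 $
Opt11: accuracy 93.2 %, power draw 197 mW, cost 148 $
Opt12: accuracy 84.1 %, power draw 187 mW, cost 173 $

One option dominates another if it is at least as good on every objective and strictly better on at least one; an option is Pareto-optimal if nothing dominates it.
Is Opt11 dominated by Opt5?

Yes

Opt5 vs Opt11: accuracy 99.6≥93.2, power draw 87≤197, cost 15≤148 — Opt5 is at least as good on every objective with at least one strict improvement.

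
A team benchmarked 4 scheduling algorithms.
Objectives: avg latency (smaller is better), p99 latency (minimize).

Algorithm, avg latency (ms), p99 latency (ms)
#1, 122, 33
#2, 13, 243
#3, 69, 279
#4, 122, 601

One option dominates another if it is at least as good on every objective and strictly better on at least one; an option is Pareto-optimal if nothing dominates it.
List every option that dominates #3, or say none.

#2

#2: avg latency 13≤69, p99 latency 243≤279 — dominates #3.
Others (#1, #4) are each worse than #3 on at least one objective.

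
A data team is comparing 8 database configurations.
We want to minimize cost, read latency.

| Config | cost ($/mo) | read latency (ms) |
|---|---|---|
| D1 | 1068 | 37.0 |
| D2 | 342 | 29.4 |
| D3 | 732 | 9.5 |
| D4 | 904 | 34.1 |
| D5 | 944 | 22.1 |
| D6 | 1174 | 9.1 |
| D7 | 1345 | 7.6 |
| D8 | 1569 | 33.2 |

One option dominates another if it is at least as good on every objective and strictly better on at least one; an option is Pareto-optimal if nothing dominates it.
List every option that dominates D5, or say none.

D3: cost 732≤944, read latency 9.5≤22.1 — dominates D5.
Others (D1, D2, D4, D6, D7, D8) are each worse than D5 on at least one objective.

D3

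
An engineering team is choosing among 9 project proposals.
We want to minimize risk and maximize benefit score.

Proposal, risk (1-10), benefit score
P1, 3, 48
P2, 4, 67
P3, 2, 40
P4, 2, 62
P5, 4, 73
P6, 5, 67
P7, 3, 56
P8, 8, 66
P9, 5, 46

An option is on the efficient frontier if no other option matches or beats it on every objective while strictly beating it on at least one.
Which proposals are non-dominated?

P4, P5

P1: dominated by P4 (risk 2≤3, benefit score 62≥48).
P2: dominated by P5 (risk 4≤4, benefit score 73≥67).
P3: dominated by P4 (risk 2≤2, benefit score 62≥40).
P4: not dominated.
P5: not dominated (best benefit score).
P6: dominated by P2 (risk 4≤5, benefit score 67≥67).
P7: dominated by P4 (risk 2≤3, benefit score 62≥56).
P8: dominated by P2 (risk 4≤8, benefit score 67≥66).
P9: dominated by P1 (risk 3≤5, benefit score 48≥46).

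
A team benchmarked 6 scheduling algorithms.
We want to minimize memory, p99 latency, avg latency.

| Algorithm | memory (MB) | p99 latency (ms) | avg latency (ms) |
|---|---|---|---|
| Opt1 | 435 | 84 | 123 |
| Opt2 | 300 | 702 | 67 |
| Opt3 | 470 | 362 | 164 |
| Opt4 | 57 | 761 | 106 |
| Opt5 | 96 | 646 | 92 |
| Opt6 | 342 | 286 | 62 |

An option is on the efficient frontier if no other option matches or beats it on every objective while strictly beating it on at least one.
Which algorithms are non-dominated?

Opt1: not dominated (best p99 latency).
Opt2: not dominated.
Opt3: dominated by Opt1 (memory 435≤470, p99 latency 84≤362, avg latency 123≤164).
Opt4: not dominated (best memory).
Opt5: not dominated.
Opt6: not dominated (best avg latency).

Opt1, Opt2, Opt4, Opt5, Opt6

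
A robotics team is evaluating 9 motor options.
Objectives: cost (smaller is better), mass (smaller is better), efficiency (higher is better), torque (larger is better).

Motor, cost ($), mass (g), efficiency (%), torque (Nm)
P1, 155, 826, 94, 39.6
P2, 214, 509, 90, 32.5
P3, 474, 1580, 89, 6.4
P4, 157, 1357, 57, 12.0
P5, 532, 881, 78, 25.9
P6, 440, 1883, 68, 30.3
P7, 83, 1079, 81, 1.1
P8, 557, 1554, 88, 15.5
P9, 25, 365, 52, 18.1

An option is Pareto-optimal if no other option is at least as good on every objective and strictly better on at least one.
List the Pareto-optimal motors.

P1, P2, P7, P9

P1: not dominated (best efficiency).
P2: not dominated.
P3: dominated by P1 (cost 155≤474, mass 826≤1580, efficiency 94≥89, torque 39.6≥6.4).
P4: dominated by P1 (cost 155≤157, mass 826≤1357, efficiency 94≥57, torque 39.6≥12.0).
P5: dominated by P1 (cost 155≤532, mass 826≤881, efficiency 94≥78, torque 39.6≥25.9).
P6: dominated by P1 (cost 155≤440, mass 826≤1883, efficiency 94≥68, torque 39.6≥30.3).
P7: not dominated.
P8: dominated by P1 (cost 155≤557, mass 826≤1554, efficiency 94≥88, torque 39.6≥15.5).
P9: not dominated (best cost).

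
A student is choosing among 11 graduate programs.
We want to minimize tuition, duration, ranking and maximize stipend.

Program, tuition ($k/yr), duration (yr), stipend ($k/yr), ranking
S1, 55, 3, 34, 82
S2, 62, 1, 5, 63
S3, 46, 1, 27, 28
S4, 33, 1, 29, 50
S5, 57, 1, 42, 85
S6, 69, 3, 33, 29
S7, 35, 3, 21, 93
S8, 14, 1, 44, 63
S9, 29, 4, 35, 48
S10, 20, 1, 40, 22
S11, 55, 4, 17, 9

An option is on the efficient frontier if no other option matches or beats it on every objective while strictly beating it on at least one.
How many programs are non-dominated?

3

S1: dominated by S8 (tuition 14≤55, duration 1≤3, stipend 44≥34, ranking 63≤82).
S2: dominated by S3 (tuition 46≤62, duration 1≤1, stipend 27≥5, ranking 28≤63).
S3: dominated by S10 (tuition 20≤46, duration 1≤1, stipend 40≥27, ranking 22≤28).
S4: dominated by S10 (tuition 20≤33, duration 1≤1, stipend 40≥29, ranking 22≤50).
S5: dominated by S8 (tuition 14≤57, duration 1≤1, stipend 44≥42, ranking 63≤85).
S6: dominated by S10 (tuition 20≤69, duration 1≤3, stipend 40≥33, ranking 22≤29).
S7: dominated by S4 (tuition 33≤35, duration 1≤3, stipend 29≥21, ranking 50≤93).
S8: not dominated (best tuition).
S9: dominated by S10 (tuition 20≤29, duration 1≤4, stipend 40≥35, ranking 22≤48).
S10: not dominated.
S11: not dominated (best ranking).
Pareto-optimal: S8, S10, S11 → 3.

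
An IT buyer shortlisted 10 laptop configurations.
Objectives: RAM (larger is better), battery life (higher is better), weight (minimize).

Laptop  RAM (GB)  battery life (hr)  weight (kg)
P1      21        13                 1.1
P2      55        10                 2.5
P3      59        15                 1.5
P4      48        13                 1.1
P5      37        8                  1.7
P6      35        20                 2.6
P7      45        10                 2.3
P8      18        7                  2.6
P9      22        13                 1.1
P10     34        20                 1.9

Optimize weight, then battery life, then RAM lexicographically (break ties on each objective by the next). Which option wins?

First minimize weight: best is 1.1, kept {P1, P4, P9}.
Then maximize battery life: best is 13, kept {P1, P4, P9}.
Then maximize RAM: best is 48, kept {P4}.

P4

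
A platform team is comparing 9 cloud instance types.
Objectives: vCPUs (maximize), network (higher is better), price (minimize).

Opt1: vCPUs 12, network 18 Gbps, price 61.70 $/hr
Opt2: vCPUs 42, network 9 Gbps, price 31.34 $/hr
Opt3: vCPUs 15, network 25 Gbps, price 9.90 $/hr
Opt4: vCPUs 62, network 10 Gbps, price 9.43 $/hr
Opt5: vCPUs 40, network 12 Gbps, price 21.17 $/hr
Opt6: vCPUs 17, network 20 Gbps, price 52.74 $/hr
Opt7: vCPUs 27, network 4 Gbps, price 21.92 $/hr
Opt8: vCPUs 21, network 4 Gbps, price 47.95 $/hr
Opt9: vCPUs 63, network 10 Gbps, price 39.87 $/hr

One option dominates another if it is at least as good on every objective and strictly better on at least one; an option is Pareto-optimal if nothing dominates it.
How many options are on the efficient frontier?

Opt1: dominated by Opt3 (vCPUs 15≥12, network 25≥18, price 9.90≤61.70).
Opt2: dominated by Opt4 (vCPUs 62≥42, network 10≥9, price 9.43≤31.34).
Opt3: not dominated (best network).
Opt4: not dominated (best price).
Opt5: not dominated.
Opt6: not dominated.
Opt7: dominated by Opt4 (vCPUs 62≥27, network 10≥4, price 9.43≤21.92).
Opt8: dominated by Opt2 (vCPUs 42≥21, network 9≥4, price 31.34≤47.95).
Opt9: not dominated (best vCPUs).
Pareto-optimal: Opt3, Opt4, Opt5, Opt6, Opt9 → 5.

5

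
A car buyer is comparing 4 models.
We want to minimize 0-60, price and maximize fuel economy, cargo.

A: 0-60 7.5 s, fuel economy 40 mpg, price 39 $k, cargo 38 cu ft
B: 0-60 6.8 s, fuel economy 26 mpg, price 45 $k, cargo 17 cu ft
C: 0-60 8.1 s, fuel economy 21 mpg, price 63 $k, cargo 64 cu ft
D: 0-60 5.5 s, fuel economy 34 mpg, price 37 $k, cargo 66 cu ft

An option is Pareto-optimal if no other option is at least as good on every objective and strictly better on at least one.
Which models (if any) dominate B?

D

D: 0-60 5.5≤6.8, fuel economy 34≥26, price 37≤45, cargo 66≥17 — dominates B.
Others (A, C) are each worse than B on at least one objective.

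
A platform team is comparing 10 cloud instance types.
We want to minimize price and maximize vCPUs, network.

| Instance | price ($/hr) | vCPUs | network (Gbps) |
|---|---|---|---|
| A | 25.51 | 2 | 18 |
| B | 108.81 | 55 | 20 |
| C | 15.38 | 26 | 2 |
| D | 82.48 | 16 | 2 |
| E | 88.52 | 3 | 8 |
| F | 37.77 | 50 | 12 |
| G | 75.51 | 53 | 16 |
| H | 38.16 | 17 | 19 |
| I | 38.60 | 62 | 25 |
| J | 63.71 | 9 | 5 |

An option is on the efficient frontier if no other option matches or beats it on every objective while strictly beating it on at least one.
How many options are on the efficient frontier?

5

A: not dominated.
B: dominated by I (price 38.60≤108.81, vCPUs 62≥55, network 25≥20).
C: not dominated (best price).
D: dominated by C (price 15.38≤82.48, vCPUs 26≥16, network 2≥2).
E: dominated by F (price 37.77≤88.52, vCPUs 50≥3, network 12≥8).
F: not dominated.
G: dominated by I (price 38.60≤75.51, vCPUs 62≥53, network 25≥16).
H: not dominated.
I: not dominated (best vCPUs).
J: dominated by F (price 37.77≤63.71, vCPUs 50≥9, network 12≥5).
Pareto-optimal: A, C, F, H, I → 5.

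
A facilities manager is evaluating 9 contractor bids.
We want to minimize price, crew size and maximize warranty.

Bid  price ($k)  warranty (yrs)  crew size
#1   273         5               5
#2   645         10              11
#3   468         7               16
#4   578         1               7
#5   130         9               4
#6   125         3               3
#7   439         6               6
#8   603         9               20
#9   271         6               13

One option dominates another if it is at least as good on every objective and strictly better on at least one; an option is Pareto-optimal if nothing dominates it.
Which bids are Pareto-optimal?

#2, #5, #6

#1: dominated by #5 (price 130≤273, warranty 9≥5, crew size 4≤5).
#2: not dominated (best warranty).
#3: dominated by #5 (price 130≤468, warranty 9≥7, crew size 4≤16).
#4: dominated by #1 (price 273≤578, warranty 5≥1, crew size 5≤7).
#5: not dominated.
#6: not dominated (best price).
#7: dominated by #5 (price 130≤439, warranty 9≥6, crew size 4≤6).
#8: dominated by #5 (price 130≤603, warranty 9≥9, crew size 4≤20).
#9: dominated by #5 (price 130≤271, warranty 9≥6, crew size 4≤13).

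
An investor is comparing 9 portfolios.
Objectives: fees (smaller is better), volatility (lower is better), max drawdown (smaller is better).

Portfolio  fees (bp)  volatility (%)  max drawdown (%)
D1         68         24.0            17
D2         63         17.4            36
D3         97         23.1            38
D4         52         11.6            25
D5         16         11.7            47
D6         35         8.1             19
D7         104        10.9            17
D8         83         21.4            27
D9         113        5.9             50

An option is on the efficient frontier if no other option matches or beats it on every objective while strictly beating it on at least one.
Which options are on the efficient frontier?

D1, D5, D6, D7, D9

D1: not dominated.
D2: dominated by D4 (fees 52≤63, volatility 11.6≤17.4, max drawdown 25≤36).
D3: dominated by D2 (fees 63≤97, volatility 17.4≤23.1, max drawdown 36≤38).
D4: dominated by D6 (fees 35≤52, volatility 8.1≤11.6, max drawdown 19≤25).
D5: not dominated (best fees).
D6: not dominated.
D7: not dominated.
D8: dominated by D4 (fees 52≤83, volatility 11.6≤21.4, max drawdown 25≤27).
D9: not dominated (best volatility).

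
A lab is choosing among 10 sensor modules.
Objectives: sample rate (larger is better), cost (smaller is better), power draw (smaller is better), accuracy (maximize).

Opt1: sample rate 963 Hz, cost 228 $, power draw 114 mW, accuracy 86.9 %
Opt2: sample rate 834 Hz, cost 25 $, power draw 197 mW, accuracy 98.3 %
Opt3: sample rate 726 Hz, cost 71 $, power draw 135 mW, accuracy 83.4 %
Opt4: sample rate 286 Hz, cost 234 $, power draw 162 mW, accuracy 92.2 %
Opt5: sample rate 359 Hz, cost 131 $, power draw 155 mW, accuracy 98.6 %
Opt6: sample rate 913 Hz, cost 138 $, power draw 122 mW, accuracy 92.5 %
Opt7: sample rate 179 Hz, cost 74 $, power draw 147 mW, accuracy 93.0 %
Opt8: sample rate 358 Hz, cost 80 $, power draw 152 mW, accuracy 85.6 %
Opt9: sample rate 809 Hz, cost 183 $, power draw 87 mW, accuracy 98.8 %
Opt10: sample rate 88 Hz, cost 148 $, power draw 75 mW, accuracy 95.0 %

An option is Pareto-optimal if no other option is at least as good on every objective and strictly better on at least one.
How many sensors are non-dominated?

9

Opt1: not dominated (best sample rate).
Opt2: not dominated (best cost).
Opt3: not dominated.
Opt4: dominated by Opt5 (sample rate 359≥286, cost 131≤234, power draw 155≤162, accuracy 98.6≥92.2).
Opt5: not dominated.
Opt6: not dominated.
Opt7: not dominated.
Opt8: not dominated.
Opt9: not dominated (best accuracy).
Opt10: not dominated (best power draw).
Pareto-optimal: Opt1, Opt2, Opt3, Opt5, Opt6, Opt7, Opt8, Opt9, Opt10 → 9.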